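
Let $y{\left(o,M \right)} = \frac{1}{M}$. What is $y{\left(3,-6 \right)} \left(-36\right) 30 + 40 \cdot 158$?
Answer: $6500$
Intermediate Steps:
$y{\left(3,-6 \right)} \left(-36\right) 30 + 40 \cdot 158 = \frac{1}{-6} \left(-36\right) 30 + 40 \cdot 158 = \left(- \frac{1}{6}\right) \left(-36\right) 30 + 6320 = 6 \cdot 30 + 6320 = 180 + 6320 = 6500$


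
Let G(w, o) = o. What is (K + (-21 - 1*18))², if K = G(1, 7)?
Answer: 1024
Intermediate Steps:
K = 7
(K + (-21 - 1*18))² = (7 + (-21 - 1*18))² = (7 + (-21 - 18))² = (7 - 39)² = (-32)² = 1024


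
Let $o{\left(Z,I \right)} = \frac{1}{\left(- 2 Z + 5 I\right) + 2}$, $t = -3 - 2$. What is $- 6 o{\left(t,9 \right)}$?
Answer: $- \frac{2}{19} \approx -0.10526$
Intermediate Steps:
$t = -5$
$o{\left(Z,I \right)} = \frac{1}{2 - 2 Z + 5 I}$
$- 6 o{\left(t,9 \right)} = - \frac{6}{2 - -10 + 5 \cdot 9} = - \frac{6}{2 + 10 + 45} = - \frac{6}{57} = \left(-6\right) \frac{1}{57} = - \frac{2}{19}$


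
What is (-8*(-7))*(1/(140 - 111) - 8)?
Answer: -12936/29 ≈ -446.07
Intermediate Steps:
(-8*(-7))*(1/(140 - 111) - 8) = 56*(1/29 - 8) = 56*(-231/29) = -12936/29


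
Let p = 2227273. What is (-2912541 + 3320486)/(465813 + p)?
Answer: 407945/2693086 ≈ 0.15148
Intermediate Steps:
(-2912541 + 3320486)/(465813 + p) = (-2912541 + 3320486)/(465813 + 2227273) = 407945/2693086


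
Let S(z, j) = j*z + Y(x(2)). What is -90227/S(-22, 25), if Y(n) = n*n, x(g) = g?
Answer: 90227/546 ≈ 165.25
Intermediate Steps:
Y(n) = n²
S(z, j) = 4 + j*z (S(z, j) = j*z + 2² = j*z + 4 = 4 + j*z)
-90227/S(-22, 25) = -90227/(4 + 25*(-22)) = -90227/(4 - 550) = -90227/(-546) = -90227*(-1/546) = 90227/546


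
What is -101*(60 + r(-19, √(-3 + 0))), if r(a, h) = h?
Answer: -6060 - 101*I*√3 ≈ -6060.0 - 174.94*I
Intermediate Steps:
-101*(60 + r(-19, √(-3 + 0))) = -101*(60 + √(-3 + 0)) = -101*(60 + √(-3)) = -101*(60 + I*√3) = -6060 - 101*I*√3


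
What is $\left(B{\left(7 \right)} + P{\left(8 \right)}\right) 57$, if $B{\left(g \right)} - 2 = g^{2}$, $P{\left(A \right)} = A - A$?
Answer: $2907$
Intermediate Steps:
$P{\left(A \right)} = 0$
$B{\left(g \right)} = 2 + g^{2}$
$\left(B{\left(7 \right)} + P{\left(8 \right)}\right) 57 = \left(\left(2 + 7^{2}\right) + 0\right) 57 = \left(\left(2 + 49\right) + 0\right) 57 = \left(51 + 0\right) 57 = 51 \cdot 57 = 2907$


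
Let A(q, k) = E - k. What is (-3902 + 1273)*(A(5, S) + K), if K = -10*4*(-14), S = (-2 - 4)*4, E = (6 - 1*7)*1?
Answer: -1532707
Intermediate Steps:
E = -1 (E = (6 - 7)*1 = -1*1 = -1)
S = -24 (S = -6*4 = -24)
A(q, k) = -1 - k
K = 560 (K = -40*(-14) = 560)
(-3902 + 1273)*(A(5, S) + K) = (-3902 + 1273)*((-1 - 1*(-24)) + 560) = -2629*((-1 + 24) + 560) = -2629*(23 + 560) = -2629*583 = -1532707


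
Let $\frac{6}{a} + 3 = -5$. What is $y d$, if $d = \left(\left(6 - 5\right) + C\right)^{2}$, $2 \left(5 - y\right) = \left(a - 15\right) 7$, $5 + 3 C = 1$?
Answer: $\frac{481}{72} \approx 6.6806$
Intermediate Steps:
$a = - \frac{3}{4}$ ($a = \frac{6}{-3 - 5} = \frac{6}{-8} = 6 \left(- \frac{1}{8}\right) = - \frac{3}{4} \approx -0.75$)
$C = - \frac{4}{3}$ ($C = - \frac{5}{3} + \frac{1}{3} \cdot 1 = - \frac{5}{3} + \frac{1}{3} = - \frac{4}{3} \approx -1.3333$)
$y = \frac{481}{8}$ ($y = 5 - \frac{\left(- \frac{3}{4} - 15\right) 7}{2} = 5 - \frac{\left(- \frac{63}{4}\right) 7}{2} = 5 - - \frac{441}{8} = 5 + \frac{441}{8} = \frac{481}{8} \approx 60.125$)
$d = \frac{1}{9}$ ($d = \left(\left(6 - 5\right) - \frac{4}{3}\right)^{2} = \left(1 - \frac{4}{3}\right)^{2} = \left(- \frac{1}{3}\right)^{2} = \frac{1}{9} \approx 0.11111$)
$y d = \frac{481}{8} \cdot \frac{1}{9} = \frac{481}{72}$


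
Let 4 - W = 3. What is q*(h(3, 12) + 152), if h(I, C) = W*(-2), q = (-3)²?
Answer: 1350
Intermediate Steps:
W = 1 (W = 4 - 1*3 = 4 - 3 = 1)
q = 9
h(I, C) = -2 (h(I, C) = 1*(-2) = -2)
q*(h(3, 12) + 152) = 9*(-2 + 152) = 9*150 = 1350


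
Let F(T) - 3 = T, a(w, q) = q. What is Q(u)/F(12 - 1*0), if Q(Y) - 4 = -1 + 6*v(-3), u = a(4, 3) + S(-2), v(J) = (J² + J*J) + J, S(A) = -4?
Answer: 31/5 ≈ 6.2000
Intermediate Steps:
v(J) = J + 2*J² (v(J) = (J² + J²) + J = 2*J² + J = J + 2*J²)
u = -1 (u = 3 - 4 = -1)
F(T) = 3 + T
Q(Y) = 93 (Q(Y) = 4 + (-1 + 6*(-3*(1 + 2*(-3)))) = 4 + (-1 + 6*(-3*(1 - 6))) = 4 + (-1 + 6*(-3*(-5))) = 4 + (-1 + 6*15) = 4 + (-1 + 90) = 4 + 89 = 93)
Q(u)/F(12 - 1*0) = 93/(3 + (12 - 1*0)) = 93/(3 + (12 + 0)) = 93/(3 + 12) = 93/15 = 93*(1/15) = 31/5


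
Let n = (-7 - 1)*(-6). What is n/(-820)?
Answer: -12/205 ≈ -0.058537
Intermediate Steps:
n = 48 (n = -8*(-6) = 48)
n/(-820) = 48/(-820) = 48*(-1/820) = -12/205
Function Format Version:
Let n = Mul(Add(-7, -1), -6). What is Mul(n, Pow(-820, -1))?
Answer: Rational(-12, 205) ≈ -0.058537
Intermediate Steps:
n = 48 (n = Mul(-8, -6) = 48)
Mul(n, Pow(-820, -1)) = Mul(48, Pow(-820, -1)) = Mul(48, Rational(-1, 820)) = Rational(-12, 205)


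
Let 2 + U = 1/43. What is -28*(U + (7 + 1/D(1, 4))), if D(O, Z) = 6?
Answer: -18746/129 ≈ -145.32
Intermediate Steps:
U = -85/43 (U = -2 + 1/43 = -85/43 ≈ -1.9767)
-28*(U + (7 + 1/D(1, 4))) = -28*(-85/43 + (7 + 1/6)) = -28*(-85/43 + 43/6) = -28*1339/258 = -18746/129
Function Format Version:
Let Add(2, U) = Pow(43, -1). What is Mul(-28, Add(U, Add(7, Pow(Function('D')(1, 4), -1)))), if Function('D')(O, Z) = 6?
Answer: Rational(-18746, 129) ≈ -145.32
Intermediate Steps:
U = Rational(-85, 43) (U = Add(-2, Pow(43, -1)) = Add(-2, Rational(1, 43)) = Rational(-85, 43) ≈ -1.9767)
Mul(-28, Add(U, Add(7, Pow(Function('D')(1, 4), -1)))) = Mul(-28, Add(Rational(-85, 43), Add(7, Pow(6, -1)))) = Mul(-28, Add(Rational(-85, 43), Add(7, Rational(1, 6)))) = Mul(-28, Add(Rational(-85, 43), Rational(43, 6))) = Mul(-28, Rational(1339, 258)) = Rational(-18746, 129)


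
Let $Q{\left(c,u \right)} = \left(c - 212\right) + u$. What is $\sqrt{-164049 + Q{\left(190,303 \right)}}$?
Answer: $2 i \sqrt{40942} \approx 404.68 i$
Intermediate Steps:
$Q{\left(c,u \right)} = -212 + c + u$ ($Q{\left(c,u \right)} = \left(-212 + c\right) + u = -212 + c + u$)
$\sqrt{-164049 + Q{\left(190,303 \right)}} = \sqrt{-164049 + \left(-212 + 190 + 303\right)} = \sqrt{-164049 + 281} = \sqrt{-163768} = 2 i \sqrt{40942}$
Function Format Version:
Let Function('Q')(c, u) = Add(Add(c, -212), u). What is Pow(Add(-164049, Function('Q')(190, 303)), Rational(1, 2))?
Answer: Mul(2, I, Pow(40942, Rational(1, 2))) ≈ Mul(404.68, I)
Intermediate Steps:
Function('Q')(c, u) = Add(-212, c, u) (Function('Q')(c, u) = Add(Add(-212, c), u) = Add(-212, c, u))
Pow(Add(-164049, Function('Q')(190, 303)), Rational(1, 2)) = Pow(Add(-164049, Add(-212, 190, 303)), Rational(1, 2)) = Pow(Add(-164049, 281), Rational(1, 2)) = Pow(-163768, Rational(1, 2)) = Mul(2, I, Pow(40942, Rational(1, 2)))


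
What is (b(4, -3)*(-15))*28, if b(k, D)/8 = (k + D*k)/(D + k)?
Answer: 26880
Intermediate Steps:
b(k, D) = 8*(k + D*k)/(D + k) (b(k, D) = 8*((k + D*k)/(D + k)) = 8*(k + D*k)/(D + k))
(b(4, -3)*(-15))*28 = ((8*4*(1 - 3)/(-3 + 4))*(-15))*28 = ((8*4*(-2)/1)*(-15))*28 = ((8*4*1*(-2))*(-15))*28 = -64*(-15)*28 = 960*28 = 26880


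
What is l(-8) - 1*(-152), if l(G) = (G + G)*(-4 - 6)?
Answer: 312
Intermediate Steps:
l(G) = -20*G (l(G) = (2*G)*(-10) = -20*G)
l(-8) - 1*(-152) = -20*(-8) - 1*(-152) = 160 + 152 = 312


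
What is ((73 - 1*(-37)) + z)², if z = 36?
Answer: 21316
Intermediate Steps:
((73 - 1*(-37)) + z)² = ((73 - 1*(-37)) + 36)² = ((73 + 37) + 36)² = (110 + 36)² = 146² = 21316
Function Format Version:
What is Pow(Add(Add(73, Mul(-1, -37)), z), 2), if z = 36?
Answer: 21316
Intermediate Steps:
Pow(Add(Add(73, Mul(-1, -37)), z), 2) = Pow(Add(Add(73, Mul(-1, -37)), 36), 2) = Pow(Add(Add(73, 37), 36), 2) = Pow(Add(110, 36), 2) = Pow(146, 2) = 21316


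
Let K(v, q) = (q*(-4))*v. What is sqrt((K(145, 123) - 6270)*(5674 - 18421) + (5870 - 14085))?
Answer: sqrt(989286455) ≈ 31453.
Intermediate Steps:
K(v, q) = -4*q*v (K(v, q) = (-4*q)*v = -4*q*v)
sqrt((K(145, 123) - 6270)*(5674 - 18421) + (5870 - 14085)) = sqrt((-4*123*145 - 6270)*(5674 - 18421) + (5870 - 14085)) = sqrt((-71340 - 6270)*(-12747) - 8215) = sqrt(-77610*(-12747) - 8215) = sqrt(989294670 - 8215) = sqrt(989286455)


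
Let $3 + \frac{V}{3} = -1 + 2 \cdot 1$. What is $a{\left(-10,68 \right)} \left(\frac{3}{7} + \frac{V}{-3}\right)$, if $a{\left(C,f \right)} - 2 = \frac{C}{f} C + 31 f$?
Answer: $\frac{35895}{7} \approx 5127.9$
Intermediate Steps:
$V = -6$ ($V = -9 + 3 \left(-1 + 2 \cdot 1\right) = -9 + 3 \left(-1 + 2\right) = -9 + 3 \cdot 1 = -9 + 3 = -6$)
$a{\left(C,f \right)} = 2 + 31 f + \frac{C^{2}}{f}$ ($a{\left(C,f \right)} = 2 + \left(\frac{C}{f} C + 31 f\right) = 2 + \left(\frac{C^{2}}{f} + 31 f\right) = 2 + \left(31 f + \frac{C^{2}}{f}\right) = 2 + 31 f + \frac{C^{2}}{f}$)
$a{\left(-10,68 \right)} \left(\frac{3}{7} + \frac{V}{-3}\right) = \left(2 + 31 \cdot 68 + \frac{\left(-10\right)^{2}}{68}\right) \left(\frac{3}{7} - \frac{6}{-3}\right) = \left(2 + 2108 + 100 \cdot \frac{1}{68}\right) \left(3 \cdot \frac{1}{7} - -2\right) = \left(2 + 2108 + \frac{25}{17}\right) \left(\frac{3}{7} + 2\right) = \frac{35895}{17} \cdot \frac{17}{7} = \frac{35895}{7}$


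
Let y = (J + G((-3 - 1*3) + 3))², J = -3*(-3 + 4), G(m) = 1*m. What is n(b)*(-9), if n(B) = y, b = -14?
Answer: -324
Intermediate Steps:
G(m) = m
J = -3 (J = -3*1 = -3)
y = 36 (y = (-3 + ((-3 - 1*3) + 3))² = (-3 + ((-3 - 3) + 3))² = (-3 + (-6 + 3))² = (-3 - 3)² = (-6)² = 36)
n(B) = 36
n(b)*(-9) = 36*(-9) = -324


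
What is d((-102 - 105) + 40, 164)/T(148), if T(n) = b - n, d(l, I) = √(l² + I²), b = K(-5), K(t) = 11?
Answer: -√54785/137 ≈ -1.7085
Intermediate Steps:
b = 11
d(l, I) = √(I² + l²)
T(n) = 11 - n
d((-102 - 105) + 40, 164)/T(148) = √(164² + ((-102 - 105) + 40)²)/(11 - 1*148) = √(26896 + (-207 + 40)²)/(11 - 148) = √(26896 + (-167)²)/(-137) = √(26896 + 27889)*(-1/137) = √54785*(-1/137) = -√54785/137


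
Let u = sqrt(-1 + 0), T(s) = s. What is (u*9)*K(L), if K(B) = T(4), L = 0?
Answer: 36*I ≈ 36.0*I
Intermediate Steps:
K(B) = 4
u = I (u = sqrt(-1) = I ≈ 1.0*I)
(u*9)*K(L) = (I*9)*4 = (9*I)*4 = 36*I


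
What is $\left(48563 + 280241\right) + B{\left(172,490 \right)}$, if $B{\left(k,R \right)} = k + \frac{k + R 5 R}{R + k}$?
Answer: $\frac{109491392}{331} \approx 3.3079 \cdot 10^{5}$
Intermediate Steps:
$B{\left(k,R \right)} = k + \frac{k + 5 R^{2}}{R + k}$ ($B{\left(k,R \right)} = k + \frac{k + 5 R R}{R + k} = k + \frac{k + 5 R^{2}}{R + k}$)
$\left(48563 + 280241\right) + B{\left(172,490 \right)} = \left(48563 + 280241\right) + \frac{172 + 172^{2} + 5 \cdot 490^{2} + 490 \cdot 172}{490 + 172} = 328804 + \frac{172 + 29584 + 5 \cdot 240100 + 84280}{662} = 328804 + \frac{172 + 29584 + 1200500 + 84280}{662} = 328804 + \frac{1}{662} \cdot 1314536 = 328804 + \frac{657268}{331} = \frac{109491392}{331}$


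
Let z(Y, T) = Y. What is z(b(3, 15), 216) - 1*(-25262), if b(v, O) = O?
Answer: 25277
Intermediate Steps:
z(b(3, 15), 216) - 1*(-25262) = 15 - 1*(-25262) = 15 + 25262 = 25277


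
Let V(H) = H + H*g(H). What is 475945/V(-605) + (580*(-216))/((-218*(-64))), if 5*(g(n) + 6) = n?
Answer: -9092843/3323628 ≈ -2.7358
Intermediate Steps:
g(n) = -6 + n/5
V(H) = H + H*(-6 + H/5)
475945/V(-605) + (580*(-216))/((-218*(-64))) = 475945/(((⅕)*(-605)*(-25 - 605))) + (580*(-216))/((-218*(-64))) = 475945/(((⅕)*(-605)*(-630))) - 125280/13952 = 475945/76230 - 125280*1/13952 = 475945*(1/76230) - 3915/436 = 95189/15246 - 3915/436 = -9092843/3323628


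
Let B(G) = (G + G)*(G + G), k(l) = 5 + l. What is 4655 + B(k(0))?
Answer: 4755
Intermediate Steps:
B(G) = 4*G² (B(G) = (2*G)*(2*G) = 4*G²)
4655 + B(k(0)) = 4655 + 4*(5 + 0)² = 4655 + 4*5² = 4655 + 4*25 = 4655 + 100 = 4755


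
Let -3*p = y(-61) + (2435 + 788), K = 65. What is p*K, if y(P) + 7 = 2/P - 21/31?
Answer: -395207345/5673 ≈ -69665.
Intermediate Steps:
y(P) = -238/31 + 2/P (y(P) = -7 + (2/P - 21/31) = -7 + (-21/31 + 2/P) = -238/31 + 2/P)
p = -6080113/5673 (p = -((-238/31 + 2/(-61)) + (2435 + 788))/3 = -((-238/31 + 2*(-1/61)) + 3223)/3 = -((-238/31 - 2/61) + 3223)/3 = -(-14580/1891 + 3223)/3 = -1/3*6080113/1891 = -6080113/5673 ≈ -1071.8)
p*K = -6080113/5673*65 = -395207345/5673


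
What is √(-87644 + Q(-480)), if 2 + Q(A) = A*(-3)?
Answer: I*√86206 ≈ 293.61*I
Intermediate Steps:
Q(A) = -2 - 3*A (Q(A) = -2 + A*(-3) = -2 - 3*A)
√(-87644 + Q(-480)) = √(-87644 + (-2 - 3*(-480))) = √(-87644 + (-2 + 1440)) = √(-87644 + 1438) = √(-86206) = I*√86206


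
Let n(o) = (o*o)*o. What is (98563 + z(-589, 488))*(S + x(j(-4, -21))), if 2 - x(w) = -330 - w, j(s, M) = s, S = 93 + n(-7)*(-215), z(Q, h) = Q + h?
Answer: 7302532692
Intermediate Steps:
n(o) = o**3 (n(o) = o**2*o = o**3)
S = 73838 (S = 93 + (-7)**3*(-215) = 93 - 343*(-215) = 93 + 73745 = 73838)
x(w) = 332 + w (x(w) = 2 - (-330 - w) = 2 + (330 + w) = 332 + w)
(98563 + z(-589, 488))*(S + x(j(-4, -21))) = (98563 + (-589 + 488))*(73838 + (332 - 4)) = (98563 - 101)*(73838 + 328) = 98462*74166 = 7302532692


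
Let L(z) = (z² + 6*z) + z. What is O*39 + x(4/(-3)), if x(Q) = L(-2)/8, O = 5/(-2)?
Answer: -395/4 ≈ -98.750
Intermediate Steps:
L(z) = z² + 7*z
O = -5/2 (O = 5*(-½) = -5/2 ≈ -2.5000)
x(Q) = -5/4 (x(Q) = -2*(7 - 2)/8 = -2*5*(⅛) = -10*⅛ = -5/4)
O*39 + x(4/(-3)) = -5/2*39 - 5/4 = -195/2 - 5/4 = -395/4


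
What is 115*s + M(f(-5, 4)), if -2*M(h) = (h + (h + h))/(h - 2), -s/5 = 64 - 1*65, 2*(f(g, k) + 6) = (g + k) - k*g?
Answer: 1143/2 ≈ 571.50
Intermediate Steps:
f(g, k) = -6 + g/2 + k/2 - g*k/2 (f(g, k) = -6 + ((g + k) - k*g)/2 = -6 + ((g + k) - g*k)/2 = -6 + (g + k - g*k)/2 = -6 + (g/2 + k/2 - g*k/2) = -6 + g/2 + k/2 - g*k/2)
s = 5 (s = -5*(64 - 1*65) = -5*(64 - 65) = -5*(-1) = 5)
M(h) = -3*h/(2*(-2 + h)) (M(h) = -(h + (h + h))/(2*(h - 2)) = -(h + 2*h)/(2*(-2 + h)) = -3*h/(2*(-2 + h)))
115*s + M(f(-5, 4)) = 115*5 - 3*(-6 + (1/2)*(-5) + (1/2)*4 - 1/2*(-5)*4)/(-4 + 2*(-6 + (1/2)*(-5) + (1/2)*4 - 1/2*(-5)*4)) = 575 - 3*(-6 - 5/2 + 2 + 10)/(-4 + 2*(-6 - 5/2 + 2 + 10)) = 575 - 3*7/2/(-4 + 2*(7/2)) = 575 - 3*7/2/(-4 + 7) = 575 - 3*7/2/3 = 575 - 3*7/2*1/3 = 575 - 7/2 = 1143/2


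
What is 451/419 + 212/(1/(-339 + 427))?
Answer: 7817315/419 ≈ 18657.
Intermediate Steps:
451/419 + 212/(1/(-339 + 427)) = 451*(1/419) + 212/(1/88) = 451/419 + 212/(1/88) = 451/419 + 212*88 = 451/419 + 18656 = 7817315/419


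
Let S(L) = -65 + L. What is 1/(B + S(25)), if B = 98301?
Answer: 1/98261 ≈ 1.0177e-5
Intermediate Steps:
1/(B + S(25)) = 1/(98301 + (-65 + 25)) = 1/(98301 - 40) = 1/98261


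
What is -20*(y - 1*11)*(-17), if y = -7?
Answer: -6120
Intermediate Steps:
-20*(y - 1*11)*(-17) = -20*(-7 - 1*11)*(-17) = -20*(-7 - 11)*(-17) = -20*(-18)*(-17) = 360*(-17) = -6120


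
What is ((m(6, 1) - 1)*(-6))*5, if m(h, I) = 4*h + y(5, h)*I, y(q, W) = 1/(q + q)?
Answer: -693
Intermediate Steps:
y(q, W) = 1/(2*q)
m(h, I) = 4*h + I/10 (m(h, I) = 4*h + ((1/2)/5)*I = 4*h + ((1/2)*(1/5))*I = 4*h + I/10)
((m(6, 1) - 1)*(-6))*5 = (((4*6 + (1/10)*1) - 1)*(-6))*5 = (((24 + 1/10) - 1)*(-6))*5 = ((241/10 - 1)*(-6))*5 = ((231/10)*(-6))*5 = -693/5*5 = -693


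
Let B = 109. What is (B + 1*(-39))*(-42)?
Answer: -2940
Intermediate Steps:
(B + 1*(-39))*(-42) = (109 + 1*(-39))*(-42) = (109 - 39)*(-42) = 70*(-42) = -2940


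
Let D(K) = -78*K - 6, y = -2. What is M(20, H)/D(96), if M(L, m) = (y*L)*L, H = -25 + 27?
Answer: 400/3747 ≈ 0.10675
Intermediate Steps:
H = 2
M(L, m) = -2*L² (M(L, m) = (-2*L)*L = -2*L²)
D(K) = -6 - 78*K
M(20, H)/D(96) = (-2*20²)/(-6 - 78*96) = (-2*400)/(-6 - 7488) = -800/(-7494) = -800*(-1/7494) = 400/3747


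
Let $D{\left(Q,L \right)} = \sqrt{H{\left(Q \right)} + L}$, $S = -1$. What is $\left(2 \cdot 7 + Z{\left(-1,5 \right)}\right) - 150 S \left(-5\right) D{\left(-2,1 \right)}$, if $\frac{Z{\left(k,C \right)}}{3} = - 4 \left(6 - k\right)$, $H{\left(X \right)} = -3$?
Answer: $-70 - 750 i \sqrt{2} \approx -70.0 - 1060.7 i$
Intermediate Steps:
$Z{\left(k,C \right)} = -72 + 12 k$ ($Z{\left(k,C \right)} = 3 \left(- 4 \left(6 - k\right)\right) = 3 \left(-24 + 4 k\right) = -72 + 12 k$)
$D{\left(Q,L \right)} = \sqrt{-3 + L}$
$\left(2 \cdot 7 + Z{\left(-1,5 \right)}\right) - 150 S \left(-5\right) D{\left(-2,1 \right)} = \left(2 \cdot 7 + \left(-72 + 12 \left(-1\right)\right)\right) - 150 \left(-1\right) \left(-5\right) \sqrt{-3 + 1} = \left(14 - 84\right) - 150 \cdot 5 \sqrt{-2} = \left(14 - 84\right) - 150 \cdot 5 i \sqrt{2} = -70 - 150 \cdot 5 i \sqrt{2} = -70 - 750 i \sqrt{2}$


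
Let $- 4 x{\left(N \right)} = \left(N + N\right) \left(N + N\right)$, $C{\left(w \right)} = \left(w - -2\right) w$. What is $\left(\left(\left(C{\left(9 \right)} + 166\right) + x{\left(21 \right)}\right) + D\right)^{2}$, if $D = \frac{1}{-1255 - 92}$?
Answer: $\frac{56203607329}{1814409} \approx 30976.0$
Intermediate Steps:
$C{\left(w \right)} = w \left(2 + w\right)$ ($C{\left(w \right)} = \left(w + 2\right) w = \left(2 + w\right) w = w \left(2 + w\right)$)
$x{\left(N \right)} = - N^{2}$ ($x{\left(N \right)} = - \frac{\left(N + N\right) \left(N + N\right)}{4} = - \frac{2 N 2 N}{4} = - \frac{4 N^{2}}{4} = - N^{2}$)
$D = - \frac{1}{1347}$ ($D = \frac{1}{-1347} = - \frac{1}{1347} \approx -0.00074239$)
$\left(\left(\left(C{\left(9 \right)} + 166\right) + x{\left(21 \right)}\right) + D\right)^{2} = \left(\left(\left(9 \left(2 + 9\right) + 166\right) - 21^{2}\right) - \frac{1}{1347}\right)^{2} = \left(\left(\left(9 \cdot 11 + 166\right) - 441\right) - \frac{1}{1347}\right)^{2} = \left(\left(\left(99 + 166\right) - 441\right) - \frac{1}{1347}\right)^{2} = \left(\left(265 - 441\right) - \frac{1}{1347}\right)^{2} = \left(-176 - \frac{1}{1347}\right)^{2} = \left(- \frac{237073}{1347}\right)^{2} = \frac{56203607329}{1814409}$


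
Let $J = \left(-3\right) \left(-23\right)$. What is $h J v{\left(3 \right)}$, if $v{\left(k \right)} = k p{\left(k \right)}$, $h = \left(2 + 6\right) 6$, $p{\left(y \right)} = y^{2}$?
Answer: $89424$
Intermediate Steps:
$h = 48$ ($h = 8 \cdot 6 = 48$)
$v{\left(k \right)} = k^{3}$ ($v{\left(k \right)} = k k^{2} = k^{3}$)
$J = 69$
$h J v{\left(3 \right)} = 48 \cdot 69 \cdot 3^{3} = 3312 \cdot 27 = 89424$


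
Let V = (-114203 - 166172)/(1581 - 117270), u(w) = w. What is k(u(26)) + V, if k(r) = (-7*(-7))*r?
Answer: 147668161/115689 ≈ 1276.4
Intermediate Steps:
V = 280375/115689 (V = -280375/(-115689) = -280375*(-1/115689) = 280375/115689 ≈ 2.4235)
k(r) = 49*r
k(u(26)) + V = 49*26 + 280375/115689 = 1274 + 280375/115689 = 147668161/115689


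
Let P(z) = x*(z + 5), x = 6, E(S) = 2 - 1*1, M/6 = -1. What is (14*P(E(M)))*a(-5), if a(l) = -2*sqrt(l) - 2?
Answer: -1008 - 1008*I*sqrt(5) ≈ -1008.0 - 2254.0*I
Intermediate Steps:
M = -6 (M = 6*(-1) = -6)
E(S) = 1 (E(S) = 2 - 1 = 1)
P(z) = 30 + 6*z (P(z) = 6*(z + 5) = 6*(5 + z) = 30 + 6*z)
a(l) = -2 - 2*sqrt(l) (a(l) = -2*sqrt(l) - 2 = -2 - 2*sqrt(l))
(14*P(E(M)))*a(-5) = (14*(30 + 6*1))*(-2 - 2*I*sqrt(5)) = (14*(30 + 6))*(-2 - 2*I*sqrt(5)) = (14*36)*(-2 - 2*I*sqrt(5)) = 504*(-2 - 2*I*sqrt(5)) = -1008 - 1008*I*sqrt(5)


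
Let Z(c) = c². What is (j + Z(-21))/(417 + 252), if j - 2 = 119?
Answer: 562/669 ≈ 0.84006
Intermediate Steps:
j = 121 (j = 2 + 119 = 121)
(j + Z(-21))/(417 + 252) = (121 + (-21)²)/(417 + 252) = (121 + 441)/669 = 562*(1/669) = 562/669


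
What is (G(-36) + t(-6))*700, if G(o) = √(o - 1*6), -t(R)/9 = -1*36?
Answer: 226800 + 700*I*√42 ≈ 2.268e+5 + 4536.5*I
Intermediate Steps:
t(R) = 324 (t(R) = -(-9)*36 = -9*(-36) = 324)
G(o) = √(-6 + o) (G(o) = √(o - 6) = √(-6 + o))
(G(-36) + t(-6))*700 = (√(-6 - 36) + 324)*700 = (√(-42) + 324)*700 = (I*√42 + 324)*700 = (324 + I*√42)*700 = 226800 + 700*I*√42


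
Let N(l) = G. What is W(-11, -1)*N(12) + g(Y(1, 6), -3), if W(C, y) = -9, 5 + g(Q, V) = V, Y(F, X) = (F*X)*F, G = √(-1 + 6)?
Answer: -8 - 9*√5 ≈ -28.125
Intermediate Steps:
G = √5 ≈ 2.2361
Y(F, X) = X*F²
g(Q, V) = -5 + V
N(l) = √5
W(-11, -1)*N(12) + g(Y(1, 6), -3) = -9*√5 + (-5 - 3) = -9*√5 - 8 = -8 - 9*√5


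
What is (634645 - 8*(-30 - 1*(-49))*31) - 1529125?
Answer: -899192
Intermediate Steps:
(634645 - 8*(-30 - 1*(-49))*31) - 1529125 = (634645 - 8*(-30 + 49)*31) - 1529125 = (634645 - 8*19*31) - 1529125 = (634645 - 152*31) - 1529125 = (634645 - 4712) - 1529125 = 629933 - 1529125 = -899192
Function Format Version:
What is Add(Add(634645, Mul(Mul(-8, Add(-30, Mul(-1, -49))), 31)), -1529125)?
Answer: -899192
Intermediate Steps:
Add(Add(634645, Mul(Mul(-8, Add(-30, Mul(-1, -49))), 31)), -1529125) = Add(Add(634645, Mul(Mul(-8, Add(-30, 49)), 31)), -1529125) = Add(Add(634645, Mul(Mul(-8, 19), 31)), -1529125) = Add(Add(634645, Mul(-152, 31)), -1529125) = Add(Add(634645, -4712), -1529125) = Add(629933, -1529125) = -899192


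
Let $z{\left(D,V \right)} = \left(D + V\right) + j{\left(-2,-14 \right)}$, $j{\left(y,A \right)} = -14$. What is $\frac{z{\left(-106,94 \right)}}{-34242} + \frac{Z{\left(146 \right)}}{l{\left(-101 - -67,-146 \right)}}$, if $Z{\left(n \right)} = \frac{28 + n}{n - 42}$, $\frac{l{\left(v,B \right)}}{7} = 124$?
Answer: $\frac{159715}{59444112} \approx 0.0026868$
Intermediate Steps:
$l{\left(v,B \right)} = 868$ ($l{\left(v,B \right)} = 7 \cdot 124 = 868$)
$z{\left(D,V \right)} = -14 + D + V$ ($z{\left(D,V \right)} = \left(D + V\right) - 14 = -14 + D + V$)
$Z{\left(n \right)} = \frac{28 + n}{-42 + n}$
$\frac{z{\left(-106,94 \right)}}{-34242} + \frac{Z{\left(146 \right)}}{l{\left(-101 - -67,-146 \right)}} = \frac{-14 - 106 + 94}{-34242} + \frac{\frac{1}{-42 + 146} \left(28 + 146\right)}{868} = \left(-26\right) \left(- \frac{1}{34242}\right) + \frac{1}{104} \cdot 174 \cdot \frac{1}{868} = \frac{1}{1317} + \frac{1}{104} \cdot 174 \cdot \frac{1}{868} = \frac{1}{1317} + \frac{87}{52} \cdot \frac{1}{868} = \frac{1}{1317} + \frac{87}{45136} = \frac{159715}{59444112}$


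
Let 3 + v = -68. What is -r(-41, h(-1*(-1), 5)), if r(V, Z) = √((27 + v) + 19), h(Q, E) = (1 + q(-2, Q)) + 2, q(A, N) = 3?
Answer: -5*I ≈ -5.0*I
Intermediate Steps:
v = -71 (v = -3 - 68 = -71)
h(Q, E) = 6 (h(Q, E) = (1 + 3) + 2 = 4 + 2 = 6)
r(V, Z) = 5*I (r(V, Z) = √((27 - 71) + 19) = √(-44 + 19) = √(-25) = 5*I)
-r(-41, h(-1*(-1), 5)) = -5*I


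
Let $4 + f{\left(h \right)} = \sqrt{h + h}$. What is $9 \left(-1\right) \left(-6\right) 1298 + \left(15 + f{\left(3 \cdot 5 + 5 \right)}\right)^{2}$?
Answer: $70253 + 44 \sqrt{10} \approx 70392.0$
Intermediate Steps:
$f{\left(h \right)} = -4 + \sqrt{2} \sqrt{h}$ ($f{\left(h \right)} = -4 + \sqrt{h + h} = -4 + \sqrt{2 h} = -4 + \sqrt{2} \sqrt{h}$)
$9 \left(-1\right) \left(-6\right) 1298 + \left(15 + f{\left(3 \cdot 5 + 5 \right)}\right)^{2} = 9 \left(-1\right) \left(-6\right) 1298 + \left(15 - \left(4 - \sqrt{2} \sqrt{3 \cdot 5 + 5}\right)\right)^{2} = \left(-9\right) \left(-6\right) 1298 + \left(15 - \left(4 - \sqrt{2} \sqrt{15 + 5}\right)\right)^{2} = 54 \cdot 1298 + \left(15 - \left(4 - \sqrt{2} \sqrt{20}\right)\right)^{2} = 70092 + \left(15 - \left(4 - \sqrt{2} \cdot 2 \sqrt{5}\right)\right)^{2} = 70092 + \left(15 - \left(4 - 2 \sqrt{10}\right)\right)^{2} = 70092 + \left(11 + 2 \sqrt{10}\right)^{2}$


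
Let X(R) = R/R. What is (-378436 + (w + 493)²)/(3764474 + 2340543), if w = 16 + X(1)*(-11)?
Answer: -130432/6105017 ≈ -0.021365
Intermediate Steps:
X(R) = 1
w = 5 (w = 16 + 1*(-11) = 16 - 11 = 5)
(-378436 + (w + 493)²)/(3764474 + 2340543) = (-378436 + (5 + 493)²)/(3764474 + 2340543) = (-378436 + 498²)/6105017 = (-378436 + 248004)*(1/6105017) = -130432*1/6105017 = -130432/6105017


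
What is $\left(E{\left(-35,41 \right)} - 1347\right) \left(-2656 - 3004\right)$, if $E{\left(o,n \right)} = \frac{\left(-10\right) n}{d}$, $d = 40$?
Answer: $7682035$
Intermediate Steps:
$E{\left(o,n \right)} = - \frac{n}{4}$ ($E{\left(o,n \right)} = \frac{\left(-10\right) n}{40} = - 10 n \frac{1}{40} = - \frac{n}{4}$)
$\left(E{\left(-35,41 \right)} - 1347\right) \left(-2656 - 3004\right) = \left(\left(- \frac{1}{4}\right) 41 - 1347\right) \left(-2656 - 3004\right) = \left(- \frac{41}{4} - 1347\right) \left(-5660\right) = \left(- \frac{5429}{4}\right) \left(-5660\right) = 7682035$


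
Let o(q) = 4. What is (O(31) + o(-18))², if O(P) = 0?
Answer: 16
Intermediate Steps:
(O(31) + o(-18))² = (0 + 4)² = 4² = 16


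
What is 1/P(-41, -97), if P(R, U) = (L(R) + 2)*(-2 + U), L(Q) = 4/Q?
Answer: -41/7722 ≈ -0.0053095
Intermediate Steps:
P(R, U) = (-2 + U)*(2 + 4/R) (P(R, U) = (4/R + 2)*(-2 + U) = (2 + 4/R)*(-2 + U) = (-2 + U)*(2 + 4/R))
1/P(-41, -97) = 1/(2*(-4 + 2*(-97) - 41*(-2 - 97))/(-41)) = 1/(2*(-1/41)*(-4 - 194 - 41*(-99))) = 1/(2*(-1/41)*(-4 - 194 + 4059)) = 1/(2*(-1/41)*3861) = 1/(-7722/41) = -41/7722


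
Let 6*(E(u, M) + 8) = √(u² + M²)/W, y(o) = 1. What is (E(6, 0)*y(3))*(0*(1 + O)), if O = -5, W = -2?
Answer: 0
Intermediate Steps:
E(u, M) = -8 - √(M² + u²)/12 (E(u, M) = -8 + (√(u² + M²)/(-2))/6 = -8 + (√(M² + u²)*(-½))/6 = -8 + (-√(M² + u²)/2)/6 = -8 - √(M² + u²)/12)
(E(6, 0)*y(3))*(0*(1 + O)) = ((-8 - √(0² + 6²)/12)*1)*(0*(1 - 5)) = ((-8 - √(0 + 36)/12)*1)*(0*(-4)) = ((-8 - √36/12)*1)*0 = ((-8 - 1/12*6)*1)*0 = ((-8 - ½)*1)*0 = -17/2*1*0 = -17/2*0 = 0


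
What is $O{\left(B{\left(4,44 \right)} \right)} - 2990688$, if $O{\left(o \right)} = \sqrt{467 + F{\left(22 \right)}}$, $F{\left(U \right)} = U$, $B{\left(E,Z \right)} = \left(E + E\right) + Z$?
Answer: $-2990688 + \sqrt{489} \approx -2.9907 \cdot 10^{6}$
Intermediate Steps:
$B{\left(E,Z \right)} = Z + 2 E$ ($B{\left(E,Z \right)} = 2 E + Z = Z + 2 E$)
$O{\left(o \right)} = \sqrt{489}$ ($O{\left(o \right)} = \sqrt{467 + 22} = \sqrt{489}$)
$O{\left(B{\left(4,44 \right)} \right)} - 2990688 = \sqrt{489} - 2990688 = -2990688 + \sqrt{489}$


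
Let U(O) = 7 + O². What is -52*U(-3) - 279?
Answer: -1111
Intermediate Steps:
-52*U(-3) - 279 = -52*(7 + (-3)²) - 279 = -52*(7 + 9) - 279 = -52*16 - 279 = -832 - 279 = -1111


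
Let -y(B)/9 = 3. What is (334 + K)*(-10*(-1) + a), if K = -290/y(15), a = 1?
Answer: 102388/27 ≈ 3792.1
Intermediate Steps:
y(B) = -27 (y(B) = -9*3 = -27)
K = 290/27 (K = -290/(-27) = -290*(-1/27) = 290/27 ≈ 10.741)
(334 + K)*(-10*(-1) + a) = (334 + 290/27)*(-10*(-1) + 1) = 9308*(10 + 1)/27 = (9308/27)*11 = 102388/27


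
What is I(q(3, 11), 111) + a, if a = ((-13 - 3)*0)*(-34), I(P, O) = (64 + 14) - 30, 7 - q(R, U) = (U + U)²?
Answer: 48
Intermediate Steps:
q(R, U) = 7 - 4*U² (q(R, U) = 7 - (U + U)² = 7 - (2*U)² = 7 - 4*U²)
I(P, O) = 48 (I(P, O) = 78 - 30 = 48)
a = 0 (a = -16*0*(-34) = 0*(-34) = 0)
I(q(3, 11), 111) + a = 48 + 0 = 48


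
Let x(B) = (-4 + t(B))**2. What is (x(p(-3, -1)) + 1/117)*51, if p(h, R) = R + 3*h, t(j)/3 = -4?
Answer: 509201/39 ≈ 13056.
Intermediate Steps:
t(j) = -12 (t(j) = 3*(-4) = -12)
x(B) = 256 (x(B) = (-4 - 12)**2 = (-16)**2 = 256)
(x(p(-3, -1)) + 1/117)*51 = (256 + 1/117)*51 = (29953/117)*51 = 509201/39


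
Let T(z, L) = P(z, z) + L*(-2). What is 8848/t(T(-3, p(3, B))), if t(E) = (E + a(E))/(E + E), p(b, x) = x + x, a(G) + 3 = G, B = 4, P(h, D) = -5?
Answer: 123872/15 ≈ 8258.1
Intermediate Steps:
a(G) = -3 + G
p(b, x) = 2*x
T(z, L) = -5 - 2*L (T(z, L) = -5 + L*(-2) = -5 - 2*L)
t(E) = (-3 + 2*E)/(2*E) (t(E) = (E + (-3 + E))/(E + E) = (-3 + 2*E)/((2*E)) = (-3 + 2*E)*(1/(2*E)) = (-3 + 2*E)/(2*E))
8848/t(T(-3, p(3, B))) = 8848/(((-3/2 + (-5 - 4*4))/(-5 - 4*4))) = 8848/(((-3/2 + (-5 - 2*8))/(-5 - 2*8))) = 8848/(((-3/2 + (-5 - 16))/(-5 - 16))) = 8848/(((-3/2 - 21)/(-21))) = 8848/((-1/21*(-45/2))) = 8848/(15/14) = 8848*(14/15) = 123872/15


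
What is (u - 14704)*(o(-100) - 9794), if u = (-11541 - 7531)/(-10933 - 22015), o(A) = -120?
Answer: 1200705161120/8237 ≈ 1.4577e+8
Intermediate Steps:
u = 4768/8237 (u = -19072/(-32948) = -19072*(-1/32948) = 4768/8237 ≈ 0.57885)
(u - 14704)*(o(-100) - 9794) = (4768/8237 - 14704)*(-120 - 9794) = -121112080/8237*(-9914) = 1200705161120/8237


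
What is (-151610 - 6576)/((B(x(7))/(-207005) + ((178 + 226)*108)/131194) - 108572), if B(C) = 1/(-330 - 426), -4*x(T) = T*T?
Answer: 231983241875554680/159222733900659349 ≈ 1.4570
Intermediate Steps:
x(T) = -T²/4 (x(T) = -T*T/4 = -T²/4)
B(C) = -1/756 (B(C) = 1/(-756) = -1/756)
(-151610 - 6576)/((B(x(7))/(-207005) + ((178 + 226)*108)/131194) - 108572) = (-151610 - 6576)/((-1/756/(-207005) + ((178 + 226)*108)/131194) - 108572) = -158186/((-1/756*(-1/207005) + (404*108)*(1/131194)) - 108572) = -158186/((1/156495780 + 43632*(1/131194)) - 108572) = -158186/((1/156495780 + 21816/65597) - 108572) = -158186/(487730286011/1466521954380 - 108572) = -158186/(-159222733900659349/1466521954380) = -158186*(-1466521954380/159222733900659349) = 231983241875554680/159222733900659349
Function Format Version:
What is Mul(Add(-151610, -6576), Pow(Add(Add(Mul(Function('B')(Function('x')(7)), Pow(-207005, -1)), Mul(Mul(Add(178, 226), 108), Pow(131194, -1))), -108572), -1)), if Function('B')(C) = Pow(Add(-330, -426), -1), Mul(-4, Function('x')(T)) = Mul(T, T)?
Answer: Rational(231983241875554680, 159222733900659349) ≈ 1.4570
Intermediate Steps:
Function('x')(T) = Mul(Rational(-1, 4), Pow(T, 2)) (Function('x')(T) = Mul(Rational(-1, 4), Mul(T, T)) = Mul(Rational(-1, 4), Pow(T, 2)))
Function('B')(C) = Rational(-1, 756) (Function('B')(C) = Pow(-756, -1) = Rational(-1, 756))
Mul(Add(-151610, -6576), Pow(Add(Add(Mul(Function('B')(Function('x')(7)), Pow(-207005, -1)), Mul(Mul(Add(178, 226), 108), Pow(131194, -1))), -108572), -1)) = Mul(Add(-151610, -6576), Pow(Add(Add(Mul(Rational(-1, 756), Pow(-207005, -1)), Mul(Mul(Add(178, 226), 108), Pow(131194, -1))), -108572), -1)) = Mul(-158186, Pow(Add(Add(Mul(Rational(-1, 756), Rational(-1, 207005)), Mul(Mul(404, 108), Rational(1, 131194))), -108572), -1)) = Mul(-158186, Pow(Add(Add(Rational(1, 156495780), Mul(43632, Rational(1, 131194))), -108572), -1)) = Mul(-158186, Pow(Add(Add(Rational(1, 156495780), Rational(21816, 65597)), -108572), -1)) = Mul(-158186, Pow(Add(Rational(487730286011, 1466521954380), -108572), -1)) = Mul(-158186, Pow(Rational(-159222733900659349, 1466521954380), -1)) = Mul(-158186, Rational(-1466521954380, 159222733900659349)) = Rational(231983241875554680, 159222733900659349)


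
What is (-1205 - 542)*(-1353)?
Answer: 2363691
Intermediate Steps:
(-1205 - 542)*(-1353) = -1747*(-1353) = 2363691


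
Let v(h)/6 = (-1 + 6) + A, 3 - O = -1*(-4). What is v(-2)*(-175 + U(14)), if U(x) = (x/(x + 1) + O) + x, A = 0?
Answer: -4832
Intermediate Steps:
O = -1 (O = 3 - (-1)*(-4) = 3 - 1*4 = 3 - 4 = -1)
U(x) = -1 + x + x/(1 + x) (U(x) = (x/(x + 1) - 1) + x = (x/(1 + x) - 1) + x = (-1 + x/(1 + x)) + x = -1 + x + x/(1 + x))
v(h) = 30 (v(h) = 6*((-1 + 6) + 0) = 6*(5 + 0) = 6*5 = 30)
v(-2)*(-175 + U(14)) = 30*(-175 + (-1 + 14 + 14²)/(1 + 14)) = 30*(-175 + (-1 + 14 + 196)/15) = 30*(-175 + (1/15)*209) = 30*(-175 + 209/15) = 30*(-2416/15) = -4832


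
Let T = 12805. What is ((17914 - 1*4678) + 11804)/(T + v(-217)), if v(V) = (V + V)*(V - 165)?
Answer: 25040/178593 ≈ 0.14021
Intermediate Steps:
v(V) = 2*V*(-165 + V) (v(V) = (2*V)*(-165 + V) = 2*V*(-165 + V))
((17914 - 1*4678) + 11804)/(T + v(-217)) = ((17914 - 1*4678) + 11804)/(12805 + 2*(-217)*(-165 - 217)) = ((17914 - 4678) + 11804)/(12805 + 2*(-217)*(-382)) = (13236 + 11804)/(12805 + 165788) = 25040/178593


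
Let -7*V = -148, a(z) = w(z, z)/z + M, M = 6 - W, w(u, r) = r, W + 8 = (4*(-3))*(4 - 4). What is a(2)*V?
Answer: 2220/7 ≈ 317.14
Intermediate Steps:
W = -8 (W = -8 + (4*(-3))*(4 - 4) = -8 - 12*0 = -8 + 0 = -8)
M = 14 (M = 6 - 1*(-8) = 6 + 8 = 14)
a(z) = 15 (a(z) = z/z + 14 = 1 + 14 = 15)
V = 148/7 (V = -1/7*(-148) = 148/7 ≈ 21.143)
a(2)*V = 15*(148/7) = 2220/7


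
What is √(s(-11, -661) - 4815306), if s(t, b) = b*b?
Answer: 11*I*√36185 ≈ 2092.5*I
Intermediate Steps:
s(t, b) = b²
√(s(-11, -661) - 4815306) = √((-661)² - 4815306) = √(436921 - 4815306) = √(-4378385) = 11*I*√36185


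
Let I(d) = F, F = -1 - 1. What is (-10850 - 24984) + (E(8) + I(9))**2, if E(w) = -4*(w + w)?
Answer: -31478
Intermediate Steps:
E(w) = -8*w
F = -2
I(d) = -2
(-10850 - 24984) + (E(8) + I(9))**2 = (-10850 - 24984) + (-8*8 - 2)**2 = -35834 + (-64 - 2)**2 = -35834 + (-66)**2 = -35834 + 4356 = -31478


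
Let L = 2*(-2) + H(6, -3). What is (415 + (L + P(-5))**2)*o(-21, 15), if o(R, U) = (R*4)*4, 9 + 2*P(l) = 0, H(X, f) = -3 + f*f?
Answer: -141540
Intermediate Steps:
H(X, f) = -3 + f**2
P(l) = -9/2 (P(l) = -9/2 + (1/2)*0 = -9/2 + 0 = -9/2)
L = 2 (L = 2*(-2) + (-3 + (-3)**2) = -4 + (-3 + 9) = -4 + 6 = 2)
o(R, U) = 16*R (o(R, U) = (4*R)*4 = 16*R)
(415 + (L + P(-5))**2)*o(-21, 15) = (415 + (2 - 9/2)**2)*(16*(-21)) = (415 + (-5/2)**2)*(-336) = (415 + 25/4)*(-336) = (1685/4)*(-336) = -141540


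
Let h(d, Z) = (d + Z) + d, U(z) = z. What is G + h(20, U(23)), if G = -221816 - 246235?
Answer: -467988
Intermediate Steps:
h(d, Z) = Z + 2*d (h(d, Z) = (Z + d) + d = Z + 2*d)
G = -468051
G + h(20, U(23)) = -468051 + (23 + 2*20) = -468051 + (23 + 40) = -468051 + 63 = -467988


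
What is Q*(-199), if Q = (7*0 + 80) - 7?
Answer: -14527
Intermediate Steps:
Q = 73 (Q = (0 + 80) - 7 = 80 - 7 = 73)
Q*(-199) = 73*(-199) = -14527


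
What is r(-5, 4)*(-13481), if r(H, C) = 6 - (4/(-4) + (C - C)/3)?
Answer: -94367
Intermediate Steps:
r(H, C) = 7 (r(H, C) = 6 - (4*(-¼) + 0*(⅓)) = 6 - (-1 + 0) = 6 - 1*(-1) = 6 + 1 = 7)
r(-5, 4)*(-13481) = 7*(-13481) = -94367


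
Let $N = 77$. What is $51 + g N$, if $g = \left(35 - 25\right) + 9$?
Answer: $1514$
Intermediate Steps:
$g = 19$ ($g = 10 + 9 = 19$)
$51 + g N = 51 + 19 \cdot 77 = 51 + 1463 = 1514$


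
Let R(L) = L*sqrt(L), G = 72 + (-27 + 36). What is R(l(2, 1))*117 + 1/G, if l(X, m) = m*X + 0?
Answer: 1/81 + 234*sqrt(2) ≈ 330.94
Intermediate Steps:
G = 81 (G = 72 + 9 = 81)
l(X, m) = X*m (l(X, m) = X*m + 0 = X*m)
R(L) = L**(3/2)
R(l(2, 1))*117 + 1/G = (2*1)**(3/2)*117 + 1/81 = 2**(3/2)*117 + 1/81 = (2*sqrt(2))*117 + 1/81 = 234*sqrt(2) + 1/81 = 1/81 + 234*sqrt(2)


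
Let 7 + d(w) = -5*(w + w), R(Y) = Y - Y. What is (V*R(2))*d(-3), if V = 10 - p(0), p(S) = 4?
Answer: 0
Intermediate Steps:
R(Y) = 0
d(w) = -7 - 10*w (d(w) = -7 - 5*(w + w) = -7 - 10*w)
V = 6 (V = 10 - 1*4 = 10 - 4 = 6)
(V*R(2))*d(-3) = (6*0)*(-7 - 10*(-3)) = 0*(-7 + 30) = 0*23 = 0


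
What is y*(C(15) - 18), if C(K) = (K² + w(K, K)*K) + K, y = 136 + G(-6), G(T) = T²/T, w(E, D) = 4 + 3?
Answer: 42510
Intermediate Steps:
w(E, D) = 7
G(T) = T
y = 130 (y = 136 - 6 = 130)
C(K) = K² + 8*K (C(K) = (K² + 7*K) + K = K² + 8*K)
y*(C(15) - 18) = 130*(15*(8 + 15) - 18) = 130*(15*23 - 18) = 130*(345 - 18) = 130*327 = 42510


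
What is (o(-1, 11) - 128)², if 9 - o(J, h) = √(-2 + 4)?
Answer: (119 + √2)² ≈ 14500.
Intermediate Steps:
o(J, h) = 9 - √2 (o(J, h) = 9 - √(-2 + 4) = 9 - √2)
(o(-1, 11) - 128)² = ((9 - √2) - 128)² = (-119 - √2)²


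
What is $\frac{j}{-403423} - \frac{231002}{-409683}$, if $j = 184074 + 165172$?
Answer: $- \frac{49888629172}{165275544909} \approx -0.30185$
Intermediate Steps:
$j = 349246$
$\frac{j}{-403423} - \frac{231002}{-409683} = \frac{349246}{-403423} - \frac{231002}{-409683} = 349246 \left(- \frac{1}{403423}\right) - - \frac{231002}{409683} = - \frac{349246}{403423} + \frac{231002}{409683} = - \frac{49888629172}{165275544909}$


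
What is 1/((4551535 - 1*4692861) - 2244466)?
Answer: -1/2385792 ≈ -4.1915e-7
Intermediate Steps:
1/((4551535 - 1*4692861) - 2244466) = 1/((4551535 - 4692861) - 2244466) = 1/(-141326 - 2244466) = 1/(-2385792) = -1/2385792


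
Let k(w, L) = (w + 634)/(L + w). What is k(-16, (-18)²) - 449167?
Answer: -69171409/154 ≈ -4.4917e+5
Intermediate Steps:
k(w, L) = (634 + w)/(L + w)
k(-16, (-18)²) - 449167 = (634 - 16)/((-18)² - 16) - 449167 = 618/(324 - 16) - 449167 = 618/308 - 449167 = (1/308)*618 - 449167 = 309/154 - 449167 = -69171409/154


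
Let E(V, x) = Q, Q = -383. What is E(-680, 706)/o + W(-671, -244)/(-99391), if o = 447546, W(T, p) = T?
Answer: 262236613/44482044486 ≈ 0.0058953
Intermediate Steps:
E(V, x) = -383
E(-680, 706)/o + W(-671, -244)/(-99391) = -383/447546 - 671/(-99391) = -383*1/447546 - 671*(-1/99391) = -383/447546 + 671/99391 = 262236613/44482044486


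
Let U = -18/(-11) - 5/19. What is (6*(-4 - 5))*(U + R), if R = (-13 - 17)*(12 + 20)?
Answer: 10819062/209 ≈ 51766.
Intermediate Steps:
R = -960 (R = -30*32 = -960)
U = 287/209 (U = -18*(-1/11) - 5*1/19 = 18/11 - 5/19 = 287/209 ≈ 1.3732)
(6*(-4 - 5))*(U + R) = (6*(-4 - 5))*(287/209 - 960) = (6*(-9))*(-200353/209) = -54*(-200353/209) = 10819062/209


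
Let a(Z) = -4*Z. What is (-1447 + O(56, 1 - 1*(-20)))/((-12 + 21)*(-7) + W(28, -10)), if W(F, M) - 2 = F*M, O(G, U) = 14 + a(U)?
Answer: 1517/341 ≈ 4.4487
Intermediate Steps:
O(G, U) = 14 - 4*U
W(F, M) = 2 + F*M
(-1447 + O(56, 1 - 1*(-20)))/((-12 + 21)*(-7) + W(28, -10)) = (-1447 + (14 - 4*(1 - 1*(-20))))/((-12 + 21)*(-7) + (2 + 28*(-10))) = (-1447 + (14 - 4*(1 + 20)))/(9*(-7) + (2 - 280)) = (-1447 + (14 - 4*21))/(-63 - 278) = (-1447 + (14 - 84))/(-341) = (-1447 - 70)*(-1/341) = -1517*(-1/341) = 1517/341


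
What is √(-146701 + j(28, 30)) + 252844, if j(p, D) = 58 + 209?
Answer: 252844 + I*√146434 ≈ 2.5284e+5 + 382.67*I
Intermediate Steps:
j(p, D) = 267
√(-146701 + j(28, 30)) + 252844 = √(-146701 + 267) + 252844 = √(-146434) + 252844 = I*√146434 + 252844 = 252844 + I*√146434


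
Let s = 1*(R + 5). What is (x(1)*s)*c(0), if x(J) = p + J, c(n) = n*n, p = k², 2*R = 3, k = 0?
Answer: 0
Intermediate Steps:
R = 3/2 (R = (½)*3 = 3/2 ≈ 1.5000)
p = 0 (p = 0² = 0)
c(n) = n²
x(J) = J (x(J) = 0 + J = J)
s = 13/2 (s = 1*(3/2 + 5) = 1*(13/2) = 13/2 ≈ 6.5000)
(x(1)*s)*c(0) = (1*(13/2))*0² = (13/2)*0 = 0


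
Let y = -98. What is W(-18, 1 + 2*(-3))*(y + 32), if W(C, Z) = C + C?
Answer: 2376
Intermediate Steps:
W(C, Z) = 2*C
W(-18, 1 + 2*(-3))*(y + 32) = (2*(-18))*(-98 + 32) = -36*(-66) = 2376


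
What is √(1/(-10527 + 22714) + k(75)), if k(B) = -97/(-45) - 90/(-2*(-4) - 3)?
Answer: I*√529481642410/182805 ≈ 3.9805*I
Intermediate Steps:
k(B) = -713/45 (k(B) = -97*(-1/45) - 90/(8 - 3) = 97/45 - 90/5 = 97/45 - 90*⅕ = 97/45 - 18 = -713/45)
√(1/(-10527 + 22714) + k(75)) = √(1/(-10527 + 22714) - 713/45) = √(1/12187 - 713/45) = √(-8689286/548415) = I*√529481642410/182805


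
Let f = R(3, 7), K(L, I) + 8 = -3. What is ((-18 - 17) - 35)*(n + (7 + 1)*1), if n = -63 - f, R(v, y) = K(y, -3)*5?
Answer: 0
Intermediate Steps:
K(L, I) = -11 (K(L, I) = -8 - 3 = -11)
R(v, y) = -55 (R(v, y) = -11*5 = -55)
f = -55
n = -8 (n = -63 - 1*(-55) = -63 + 55 = -8)
((-18 - 17) - 35)*(n + (7 + 1)*1) = ((-18 - 17) - 35)*(-8 + (7 + 1)*1) = (-35 - 35)*(-8 + 8*1) = -70*(-8 + 8) = -70*0 = 0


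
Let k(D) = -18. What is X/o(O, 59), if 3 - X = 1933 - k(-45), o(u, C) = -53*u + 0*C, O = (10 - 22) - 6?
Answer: -974/477 ≈ -2.0419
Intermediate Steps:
O = -18 (O = -12 - 6 = -18)
o(u, C) = -53*u (o(u, C) = -53*u + 0 = -53*u)
X = -1948 (X = 3 - (1933 - 1*(-18)) = 3 - (1933 + 18) = 3 - 1*1951 = 3 - 1951 = -1948)
X/o(O, 59) = -1948/((-53*(-18))) = -1948/954 = -1948*1/954 = -974/477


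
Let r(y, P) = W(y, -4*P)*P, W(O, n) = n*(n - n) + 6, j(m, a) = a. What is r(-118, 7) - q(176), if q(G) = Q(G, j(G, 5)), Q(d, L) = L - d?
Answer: 213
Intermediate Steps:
W(O, n) = 6 (W(O, n) = n*0 + 6 = 0 + 6 = 6)
q(G) = 5 - G
r(y, P) = 6*P
r(-118, 7) - q(176) = 6*7 - (5 - 1*176) = 42 - (5 - 176) = 42 - 1*(-171) = 42 + 171 = 213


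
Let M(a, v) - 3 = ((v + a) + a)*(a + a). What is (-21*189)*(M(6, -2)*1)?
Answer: -488187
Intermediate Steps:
M(a, v) = 3 + 2*a*(v + 2*a) (M(a, v) = 3 + ((v + a) + a)*(a + a) = 3 + ((a + v) + a)*(2*a) = 3 + (v + 2*a)*(2*a) = 3 + 2*a*(v + 2*a))
(-21*189)*(M(6, -2)*1) = (-21*189)*((3 + 4*6² + 2*6*(-2))*1) = -3969*(3 + 4*36 - 24) = -3969*(3 + 144 - 24) = -488187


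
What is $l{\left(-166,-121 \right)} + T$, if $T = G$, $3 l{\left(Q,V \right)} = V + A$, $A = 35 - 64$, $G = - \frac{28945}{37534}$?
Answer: $- \frac{272235}{5362} \approx -50.771$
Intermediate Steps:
$G = - \frac{4135}{5362}$ ($G = \left(-28945\right) \frac{1}{37534} = - \frac{4135}{5362} \approx -0.77117$)
$A = -29$
$l{\left(Q,V \right)} = - \frac{29}{3} + \frac{V}{3}$ ($l{\left(Q,V \right)} = \frac{V - 29}{3} = \frac{-29 + V}{3} = - \frac{29}{3} + \frac{V}{3}$)
$T = - \frac{4135}{5362} \approx -0.77117$
$l{\left(-166,-121 \right)} + T = \left(- \frac{29}{3} + \frac{1}{3} \left(-121\right)\right) - \frac{4135}{5362} = \left(- \frac{29}{3} - \frac{121}{3}\right) - \frac{4135}{5362} = -50 - \frac{4135}{5362} = - \frac{272235}{5362}$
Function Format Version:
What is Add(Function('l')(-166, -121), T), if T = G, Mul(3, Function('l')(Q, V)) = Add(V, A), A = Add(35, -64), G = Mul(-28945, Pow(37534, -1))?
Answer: Rational(-272235, 5362) ≈ -50.771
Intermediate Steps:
G = Rational(-4135, 5362) (G = Mul(-28945, Rational(1, 37534)) = Rational(-4135, 5362) ≈ -0.77117)
A = -29
Function('l')(Q, V) = Add(Rational(-29, 3), Mul(Rational(1, 3), V)) (Function('l')(Q, V) = Mul(Rational(1, 3), Add(V, -29)) = Mul(Rational(1, 3), Add(-29, V)) = Add(Rational(-29, 3), Mul(Rational(1, 3), V)))
T = Rational(-4135, 5362) ≈ -0.77117
Add(Function('l')(-166, -121), T) = Add(Add(Rational(-29, 3), Mul(Rational(1, 3), -121)), Rational(-4135, 5362)) = Add(Add(Rational(-29, 3), Rational(-121, 3)), Rational(-4135, 5362)) = Add(-50, Rational(-4135, 5362)) = Rational(-272235, 5362)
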